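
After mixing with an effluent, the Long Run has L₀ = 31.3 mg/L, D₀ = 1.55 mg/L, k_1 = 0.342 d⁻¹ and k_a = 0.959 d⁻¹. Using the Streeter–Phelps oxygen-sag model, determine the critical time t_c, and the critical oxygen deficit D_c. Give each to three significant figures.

t_c ≈ 1.52 d; D_c ≈ 6.64 mg/L

With k_a/k_1 = 2.804 and 1 − D₀(k_a−k_1)/(k_1 L₀) = 0.9107,
t_c = ln(2.804 × 0.9107) / (0.959 − 0.342) = ln(2.554) / 0.6170 = 0.9375/0.6170 = 1.519 d.
L(t_c) = L₀ e^(−k_1 t_c) = 31.3 × 0.5947 = 18.62 mg/L, and at the critical point k_a D_c = k_1 L, so D_c = (0.342/0.959) × 18.62 = 6.639 mg/L.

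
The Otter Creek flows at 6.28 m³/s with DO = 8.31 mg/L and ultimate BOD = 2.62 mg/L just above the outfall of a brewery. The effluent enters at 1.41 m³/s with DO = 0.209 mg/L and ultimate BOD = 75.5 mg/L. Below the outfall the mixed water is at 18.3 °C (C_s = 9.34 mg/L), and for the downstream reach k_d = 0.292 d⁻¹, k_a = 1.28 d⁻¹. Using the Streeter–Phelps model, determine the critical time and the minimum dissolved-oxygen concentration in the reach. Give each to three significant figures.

t_c ≈ 0.726 d; minimum DO ≈ 6.39 mg/L

Mixed DO = (6.28×8.31 + 1.41×0.209)/(6.28+1.41) = 52.48/7.690 = 6.825 mg/L.
Mixed L₀ = (6.28×2.62 + 1.41×75.5)/(7.690) = 122.9/7.690 = 15.98 mg/L.
Initial deficit D₀ = C_s − DO₀ = 9.34 − 6.825 = 2.515 mg/L.
t_c = (1/0.9880) ln[(1.28/0.292)(1 − 2.515×0.9880/(0.292×15.98))] = 1.012 × ln(2.049) = 0.7262 d.
D_c = (0.292/1.28) × 15.98 × e^(−0.292×0.7262) = 0.2281 × 15.98 × 0.8089 = 2.949 mg/L.
Minimum DO = 9.34 − 2.949 = 6.391 mg/L.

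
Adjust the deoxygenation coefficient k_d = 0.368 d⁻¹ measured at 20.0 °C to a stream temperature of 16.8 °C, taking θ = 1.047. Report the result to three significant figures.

k_d ≈ 0.318 d⁻¹

k_d(T₂) = k_d(T₁) · θ^(T₂−T₁) = 0.368 × 1.047^(16.8−20.0)
= 0.368 × 1.047^-3.20 = 0.368 × 0.8633 = 0.3177 d⁻¹.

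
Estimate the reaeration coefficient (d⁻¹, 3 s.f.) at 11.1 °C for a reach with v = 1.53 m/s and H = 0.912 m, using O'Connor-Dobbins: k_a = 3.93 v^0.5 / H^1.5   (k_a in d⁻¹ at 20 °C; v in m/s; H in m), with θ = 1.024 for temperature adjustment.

k_a(20) = 3.93 × 1.53^0.5 / 0.912^1.5 = 3.93 × 1.237 / 0.8709 = 5.581 d⁻¹.
k_a(11.1) = 5.581 × 1.024^(11.1−20) = 5.581 × 0.8097 = 4.519 d⁻¹.

k_a ≈ 4.52 d⁻¹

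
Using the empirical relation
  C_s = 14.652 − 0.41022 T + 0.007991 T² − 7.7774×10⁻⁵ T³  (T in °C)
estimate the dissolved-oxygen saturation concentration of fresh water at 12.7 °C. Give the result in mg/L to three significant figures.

C_s ≈ 10.6 mg/L

C_s = 14.652 − 0.41022×12.7 + 0.007991×12.7² − 7.7774×10⁻⁵×12.7³ = 10.57 mg/L.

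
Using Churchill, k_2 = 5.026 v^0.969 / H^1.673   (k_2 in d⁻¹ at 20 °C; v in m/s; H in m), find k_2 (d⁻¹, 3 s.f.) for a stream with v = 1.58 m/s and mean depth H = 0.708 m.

k_2 ≈ 14.0 d⁻¹

k_2 = 5.026 × 1.58^0.969 / 0.708^1.673 = 5.026 × 1.558 / 0.5612 = 13.95 d⁻¹.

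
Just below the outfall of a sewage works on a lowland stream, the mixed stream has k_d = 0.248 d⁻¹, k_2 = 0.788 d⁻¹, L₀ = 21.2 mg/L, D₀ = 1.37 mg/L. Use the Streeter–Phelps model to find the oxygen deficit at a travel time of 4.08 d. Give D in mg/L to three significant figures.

D ≈ 3.20 mg/L

k_d L₀/(k_2−k_d) = 0.248×21.2/(0.788−0.248) = 5.258/0.5400 = 9.736 mg/L.
e^(−k_d t) = e^(−0.248×4.080) = 0.3635; e^(−k_2 t) = e^(−0.788×4.080) = 0.04015.
D = 9.736 × (0.3635 − 0.04015) + 1.37 × 0.04015 = 3.149 + 0.05501 = 3.204 mg/L.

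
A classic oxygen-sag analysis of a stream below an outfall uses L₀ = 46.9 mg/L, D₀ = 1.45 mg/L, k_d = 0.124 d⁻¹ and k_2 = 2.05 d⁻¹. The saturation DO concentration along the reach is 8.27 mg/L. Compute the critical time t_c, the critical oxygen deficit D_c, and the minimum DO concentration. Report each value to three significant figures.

t_c = [1/(k_2−k_d)] ln[(k_2/k_d)(1 − D₀(k_2−k_d)/(k_d L₀))]
= [1/(2.05−0.124)] ln[(2.05/0.124)(1 − 1.45×1.926/(0.124×46.9))]
= (1/1.926) ln[16.53 × 0.5198] = 0.5192 × ln(8.593) = 0.5192 × 2.151 = 1.117 d.
L(t_c) = L₀ e^(−k_d t_c) = 46.9 × 0.8707 = 40.83 mg/L, and at the critical point k_2 D_c = k_d L, so D_c = (0.124/2.05) × 40.83 = 2.470 mg/L.
Minimum DO = C_s − D_c = 8.27 − 2.470 = 5.800 mg/L.

t_c ≈ 1.12 d; D_c ≈ 2.47 mg/L; min DO ≈ 5.80 mg/L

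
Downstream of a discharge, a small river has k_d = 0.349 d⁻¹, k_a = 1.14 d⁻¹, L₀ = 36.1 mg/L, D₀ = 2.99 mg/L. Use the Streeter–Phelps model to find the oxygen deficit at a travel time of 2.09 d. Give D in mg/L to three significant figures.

k_d L₀/(k_a−k_d) = 0.349×36.1/(1.14−0.349) = 12.60/0.7910 = 15.93 mg/L.
e^(−k_d t) = e^(−0.349×2.090) = 0.4822; e^(−k_a t) = e^(−1.14×2.090) = 0.09231.
D = 15.93 × (0.4822 − 0.09231) + 2.99 × 0.09231 = 6.210 + 0.2760 = 6.486 mg/L.

D ≈ 6.49 mg/L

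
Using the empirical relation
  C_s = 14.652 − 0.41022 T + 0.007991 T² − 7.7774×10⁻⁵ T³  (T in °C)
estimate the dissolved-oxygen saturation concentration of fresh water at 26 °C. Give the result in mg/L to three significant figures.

C_s ≈ 8.02 mg/L

C_s = 14.652 − 0.41022×26 + 0.007991×26² − 7.7774×10⁻⁵×26³ = 8.021 mg/L.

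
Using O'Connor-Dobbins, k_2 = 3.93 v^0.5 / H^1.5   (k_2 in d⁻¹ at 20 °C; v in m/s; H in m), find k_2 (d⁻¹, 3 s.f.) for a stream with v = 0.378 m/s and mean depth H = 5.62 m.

k_2 = 3.93 × 0.378^0.5 / 5.62^1.5 = 3.93 × 0.6148 / 13.32 = 0.1814 d⁻¹.

k_2 ≈ 0.181 d⁻¹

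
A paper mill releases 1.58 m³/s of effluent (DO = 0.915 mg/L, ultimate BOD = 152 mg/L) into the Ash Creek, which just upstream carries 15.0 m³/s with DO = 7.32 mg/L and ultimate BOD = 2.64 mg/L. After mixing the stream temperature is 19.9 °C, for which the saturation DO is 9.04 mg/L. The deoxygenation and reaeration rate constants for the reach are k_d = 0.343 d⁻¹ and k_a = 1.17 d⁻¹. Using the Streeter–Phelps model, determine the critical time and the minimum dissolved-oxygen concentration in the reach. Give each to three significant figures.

Mixed DO = (15.0×7.32 + 1.58×0.915)/(15.0+1.58) = 111.2/16.58 = 6.710 mg/L.
Mixed L₀ = (15.0×2.64 + 1.58×152)/(16.58) = 279.8/16.58 = 16.87 mg/L.
Initial deficit D₀ = C_s − DO₀ = 9.04 − 6.710 = 2.330 mg/L.
t_c = (1/0.8270) ln[(1.17/0.343)(1 − 2.330×0.8270/(0.343×16.87))] = 1.209 × ln(2.275) = 0.9940 d.
D_c = (0.343/1.17) × 16.87 × e^(−0.343×0.9940) = 0.2932 × 16.87 × 0.7111 = 3.517 mg/L.
Minimum DO = 9.04 − 3.517 = 5.523 mg/L.

t_c ≈ 0.994 d; minimum DO ≈ 5.52 mg/L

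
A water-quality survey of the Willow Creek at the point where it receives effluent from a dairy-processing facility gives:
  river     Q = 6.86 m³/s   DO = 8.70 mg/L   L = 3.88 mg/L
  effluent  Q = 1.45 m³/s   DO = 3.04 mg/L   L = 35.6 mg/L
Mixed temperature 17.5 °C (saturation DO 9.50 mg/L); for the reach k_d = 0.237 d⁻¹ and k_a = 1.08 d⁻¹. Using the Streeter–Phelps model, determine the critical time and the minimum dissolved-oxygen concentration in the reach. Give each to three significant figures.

t_c ≈ 0.465 d; minimum DO ≈ 7.65 mg/L

Mixed DO = (6.86×8.70 + 1.45×3.04)/(6.86+1.45) = 64.09/8.310 = 7.712 mg/L.
Mixed L₀ = (6.86×3.88 + 1.45×35.6)/(8.310) = 78.24/8.310 = 9.415 mg/L.
Initial deficit D₀ = C_s − DO₀ = 9.50 − 7.712 = 1.788 mg/L.
t_c = (1/0.8430) ln[(1.08/0.237)(1 − 1.788×0.8430/(0.237×9.415))] = 1.186 × ln(1.479) = 0.4645 d.
D_c = (0.237/1.08) × 9.415 × e^(−0.237×0.4645) = 0.2194 × 9.415 × 0.8958 = 1.851 mg/L.
Minimum DO = 9.50 − 1.851 = 7.649 mg/L.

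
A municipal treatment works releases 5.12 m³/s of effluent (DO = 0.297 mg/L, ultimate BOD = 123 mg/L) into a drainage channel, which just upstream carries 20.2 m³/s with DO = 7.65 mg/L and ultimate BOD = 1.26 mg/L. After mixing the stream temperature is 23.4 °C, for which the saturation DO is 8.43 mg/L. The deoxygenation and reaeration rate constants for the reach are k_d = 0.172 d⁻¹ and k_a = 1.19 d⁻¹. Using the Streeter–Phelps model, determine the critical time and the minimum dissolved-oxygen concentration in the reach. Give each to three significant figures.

t_c ≈ 1.18 d; minimum DO ≈ 5.38 mg/L

Mixed DO = (20.2×7.65 + 5.12×0.297)/(20.2+5.12) = 156.1/25.32 = 6.163 mg/L.
Mixed L₀ = (20.2×1.26 + 5.12×123)/(25.32) = 655.2/25.32 = 25.88 mg/L.
Initial deficit D₀ = C_s − DO₀ = 8.43 − 6.163 = 2.267 mg/L.
t_c = (1/1.018) ln[(1.19/0.172)(1 − 2.267×1.018/(0.172×25.88))] = 0.9823 × ln(3.331) = 1.182 d.
D_c = (0.172/1.19) × 25.88 × e^(−0.172×1.182) = 0.1445 × 25.88 × 0.8160 = 3.052 mg/L.
Minimum DO = 8.43 − 3.052 = 5.378 mg/L.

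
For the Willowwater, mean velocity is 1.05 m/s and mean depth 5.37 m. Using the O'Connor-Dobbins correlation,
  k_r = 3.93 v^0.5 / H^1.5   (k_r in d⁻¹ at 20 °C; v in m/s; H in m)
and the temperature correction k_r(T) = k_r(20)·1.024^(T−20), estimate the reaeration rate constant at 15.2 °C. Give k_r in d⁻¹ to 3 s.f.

k_r ≈ 0.289 d⁻¹

k_r(20) = 3.93 × 1.05^0.5 / 5.37^1.5 = 3.93 × 1.025 / 12.44 = 0.3236 d⁻¹.
k_r(15.2) = 0.3236 × 1.024^(15.2−20) = 0.3236 × 0.8924 = 0.2888 d⁻¹.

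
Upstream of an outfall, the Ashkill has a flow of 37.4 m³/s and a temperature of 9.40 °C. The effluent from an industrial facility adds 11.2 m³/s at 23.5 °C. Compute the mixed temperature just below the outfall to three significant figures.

Flow-weighted mixing: C = (Q_r C_r + Q_w C_w)/(Q_r + Q_w)
= (37.4×9.40 + 11.2×23.5)/(37.4 + 11.2) = 614.8/48.60 = 12.65 °C.

12.6 °C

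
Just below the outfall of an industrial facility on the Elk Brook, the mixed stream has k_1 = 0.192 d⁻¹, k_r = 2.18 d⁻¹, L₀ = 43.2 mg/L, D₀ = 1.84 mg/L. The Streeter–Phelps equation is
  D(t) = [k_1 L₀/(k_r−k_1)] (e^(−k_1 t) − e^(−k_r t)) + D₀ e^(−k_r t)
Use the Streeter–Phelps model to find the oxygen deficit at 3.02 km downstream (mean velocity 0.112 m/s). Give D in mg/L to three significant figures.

D ≈ 2.75 mg/L

Travel time t = x/v = 3.02 km / (0.112 m/s) = 3020 m / 0.112 m/s = 26960 s = 0.3121 d.
k_1 L₀/(k_r−k_1) = 0.192×43.2/(2.18−0.192) = 8.294/1.988 = 4.172 mg/L.
e^(−k_1 t) = e^(−0.192×0.3121) = 0.9418; e^(−k_r t) = e^(−2.18×0.3121) = 0.5064.
D = 4.172 × (0.9418 − 0.5064) + 1.84 × 0.5064 = 1.817 + 0.9319 = 2.748 mg/L.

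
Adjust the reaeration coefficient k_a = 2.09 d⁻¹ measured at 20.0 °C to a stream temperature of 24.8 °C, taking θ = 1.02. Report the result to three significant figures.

k_a(T₂) = k_a(T₁) · θ^(T₂−T₁) = 2.09 × 1.02^(24.8−20.0)
= 2.09 × 1.02^4.80 = 2.09 × 1.100 = 2.298 d⁻¹.

k_a ≈ 2.30 d⁻¹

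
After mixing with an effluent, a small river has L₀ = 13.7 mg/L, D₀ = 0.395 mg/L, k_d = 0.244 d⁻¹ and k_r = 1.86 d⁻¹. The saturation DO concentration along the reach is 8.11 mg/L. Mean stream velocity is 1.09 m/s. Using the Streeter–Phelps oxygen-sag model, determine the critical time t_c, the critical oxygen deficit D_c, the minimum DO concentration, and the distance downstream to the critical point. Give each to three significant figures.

t_c ≈ 1.13 d; D_c ≈ 1.37 mg/L; min DO ≈ 6.74 mg/L; x_c ≈ 106 km

At the critical point dD/dt = 0, so k_d L₀ e^(−k_d t) = k_r D. Substituting D(t) from the Streeter–Phelps equation and solving for t gives
t_c = ln[(k_r/k_d)(1 − D₀(k_r−k_d)/(k_d L₀))] / (k_r−k_d).
Here k_r−k_d = 1.616 d⁻¹ and 1 − D₀(k_r−k_d)/(k_d L₀) = 1 − 0.395×1.616/(0.244×13.7) = 0.8090, so
t_c = ln(7.623 × 0.8090) / 1.616 = 1.819 / 1.616 = 1.126 d.
L(t_c) = L₀ e^(−k_d t_c) = 13.7 × 0.7598 = 10.41 mg/L, and at the critical point k_r D_c = k_d L, so D_c = (0.244/1.86) × 10.41 = 1.366 mg/L.
Minimum DO = C_s − D_c = 8.11 − 1.366 = 6.744 mg/L.
x_c = v t_c = 1.09 m/s × 1.126 d × 86400 s/d = 106000 m ≈ 106 km.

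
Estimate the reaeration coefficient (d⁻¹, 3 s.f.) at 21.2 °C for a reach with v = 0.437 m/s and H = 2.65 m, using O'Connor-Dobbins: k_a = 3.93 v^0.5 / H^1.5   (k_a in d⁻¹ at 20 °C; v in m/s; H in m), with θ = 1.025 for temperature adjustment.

k_a(20) = 3.93 × 0.437^0.5 / 2.65^1.5 = 3.93 × 0.6611 / 4.314 = 0.6022 d⁻¹.
k_a(21.2) = 0.6022 × 1.025^(21.2−20) = 0.6022 × 1.030 = 0.6203 d⁻¹.

k_a ≈ 0.620 d⁻¹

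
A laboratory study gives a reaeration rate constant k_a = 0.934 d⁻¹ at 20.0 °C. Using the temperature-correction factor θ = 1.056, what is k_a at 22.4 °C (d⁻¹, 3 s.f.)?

k_a(T₂) = k_a(T₁) · θ^(T₂−T₁) = 0.934 × 1.056^(22.4−20.0)
= 0.934 × 1.056^2.40 = 0.934 × 1.140 = 1.064 d⁻¹.

k_a ≈ 1.06 d⁻¹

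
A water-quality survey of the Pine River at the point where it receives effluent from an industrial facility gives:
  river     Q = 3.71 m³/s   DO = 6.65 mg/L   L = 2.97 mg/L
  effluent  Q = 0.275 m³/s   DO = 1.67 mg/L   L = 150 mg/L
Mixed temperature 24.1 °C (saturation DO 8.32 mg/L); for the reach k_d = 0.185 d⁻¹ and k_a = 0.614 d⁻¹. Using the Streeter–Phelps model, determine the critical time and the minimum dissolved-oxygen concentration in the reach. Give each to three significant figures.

t_c ≈ 1.77 d; minimum DO ≈ 5.47 mg/L

Mixed DO = (3.71×6.65 + 0.275×1.67)/(3.71+0.275) = 25.13/3.985 = 6.306 mg/L.
Mixed L₀ = (3.71×2.97 + 0.275×150)/(3.985) = 52.27/3.985 = 13.12 mg/L.
Initial deficit D₀ = C_s − DO₀ = 8.32 − 6.306 = 2.014 mg/L.
t_c = (1/0.4290) ln[(0.614/0.185)(1 − 2.014×0.4290/(0.185×13.12))] = 2.331 × ln(2.137) = 1.771 d.
D_c = (0.185/0.614) × 13.12 × e^(−0.185×1.771) = 0.3013 × 13.12 × 0.7207 = 2.848 mg/L.
Minimum DO = 8.32 − 2.848 = 5.472 mg/L.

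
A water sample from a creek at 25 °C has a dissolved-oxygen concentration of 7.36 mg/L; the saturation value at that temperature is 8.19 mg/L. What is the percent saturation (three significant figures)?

89.9 % saturation

% saturation = C/C_s × 100 = 7.36/8.19 × 100 = 89.9 %.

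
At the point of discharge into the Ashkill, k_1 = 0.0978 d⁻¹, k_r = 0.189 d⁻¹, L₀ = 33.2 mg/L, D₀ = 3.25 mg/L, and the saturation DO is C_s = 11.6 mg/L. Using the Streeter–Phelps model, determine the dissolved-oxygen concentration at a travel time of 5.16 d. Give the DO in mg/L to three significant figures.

DO ≈ 2.31 mg/L

k_1 L₀/(k_r−k_1) = 0.0978×33.2/(0.189−0.0978) = 3.247/0.09120 = 35.60 mg/L.
e^(−k_1 t) = e^(−0.0978×5.160) = 0.6037; e^(−k_r t) = e^(−0.189×5.160) = 0.3771.
D = 35.60 × (0.6037 − 0.3771) + 3.25 × 0.3771 = 8.068 + 1.226 = 9.294 mg/L.
DO = C_s − D = 11.6 − 9.294 = 2.306 mg/L.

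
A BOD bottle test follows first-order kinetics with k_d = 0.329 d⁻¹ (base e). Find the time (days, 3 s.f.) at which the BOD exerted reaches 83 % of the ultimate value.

y/L₀ = 1 − e^(−k_d t) = 0.83 ⇒ e^(−k_d t) = 0.170
t = −ln(0.170) / 0.329 = 1.772 / 0.329 = 5.386 d.

t ≈ 5.39 d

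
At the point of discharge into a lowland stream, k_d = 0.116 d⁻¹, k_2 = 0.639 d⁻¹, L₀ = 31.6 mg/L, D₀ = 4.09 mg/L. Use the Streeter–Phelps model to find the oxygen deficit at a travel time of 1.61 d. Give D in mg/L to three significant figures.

D ≈ 4.77 mg/L

k_d L₀/(k_2−k_d) = 0.116×31.6/(0.639−0.116) = 3.666/0.5230 = 7.009 mg/L.
e^(−k_d t) = e^(−0.116×1.610) = 0.8296; e^(−k_2 t) = e^(−0.639×1.610) = 0.3574.
D = 7.009 × (0.8296 − 0.3574) + 4.09 × 0.3574 = 3.310 + 1.462 = 4.772 mg/L.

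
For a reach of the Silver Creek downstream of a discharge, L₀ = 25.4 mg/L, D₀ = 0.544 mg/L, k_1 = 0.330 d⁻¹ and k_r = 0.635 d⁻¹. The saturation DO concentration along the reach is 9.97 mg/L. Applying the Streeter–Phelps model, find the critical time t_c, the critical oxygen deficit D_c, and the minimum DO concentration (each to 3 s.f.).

t_c ≈ 2.08 d; D_c ≈ 6.64 mg/L; min DO ≈ 3.33 mg/L

With k_r/k_1 = 1.924 and 1 − D₀(k_r−k_1)/(k_1 L₀) = 0.9802,
t_c = ln(1.924 × 0.9802) / (0.635 − 0.330) = ln(1.886) / 0.3050 = 0.6345/0.3050 = 2.080 d.
L(t_c) = L₀ e^(−k_1 t_c) = 25.4 × 0.5033 = 12.78 mg/L, and at the critical point k_r D_c = k_1 L, so D_c = (0.330/0.635) × 12.78 = 6.644 mg/L.
Minimum DO = C_s − D_c = 9.97 − 6.644 = 3.326 mg/L.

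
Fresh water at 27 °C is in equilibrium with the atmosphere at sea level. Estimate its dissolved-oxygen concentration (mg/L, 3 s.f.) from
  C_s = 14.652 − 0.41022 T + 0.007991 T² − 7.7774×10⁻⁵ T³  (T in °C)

C_s = 14.652 − 0.41022×27 + 0.007991×27² − 7.7774×10⁻⁵×27³ = 7.871 mg/L.

C_s ≈ 7.87 mg/L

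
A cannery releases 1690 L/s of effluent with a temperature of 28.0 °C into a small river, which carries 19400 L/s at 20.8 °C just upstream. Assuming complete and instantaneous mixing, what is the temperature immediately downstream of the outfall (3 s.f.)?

Flow-weighted mixing: C = (Q_r C_r + Q_w C_w)/(Q_r + Q_w)
= (19400×20.8 + 1690×28.0)/(19400 + 1690) = 450800/21090 = 21.38 °C.

21.4 °C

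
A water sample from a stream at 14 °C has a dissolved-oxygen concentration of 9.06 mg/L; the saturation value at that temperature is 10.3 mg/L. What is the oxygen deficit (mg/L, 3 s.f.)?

D = C_s − C = 10.3 − 9.06 = 1.24 mg/L.

D ≈ 1.24 mg/L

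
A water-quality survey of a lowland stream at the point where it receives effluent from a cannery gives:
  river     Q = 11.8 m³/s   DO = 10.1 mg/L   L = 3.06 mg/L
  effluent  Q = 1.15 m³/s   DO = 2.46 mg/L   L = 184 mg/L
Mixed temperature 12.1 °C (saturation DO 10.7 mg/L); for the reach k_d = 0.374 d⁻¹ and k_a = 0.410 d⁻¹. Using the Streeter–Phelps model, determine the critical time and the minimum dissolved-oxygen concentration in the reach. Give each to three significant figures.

t_c ≈ 2.37 d; minimum DO ≈ 3.52 mg/L

Mixed DO = (11.8×10.1 + 1.15×2.46)/(11.8+1.15) = 122.0/12.95 = 9.422 mg/L.
Mixed L₀ = (11.8×3.06 + 1.15×184)/(12.95) = 247.7/12.95 = 19.13 mg/L.
Initial deficit D₀ = C_s − DO₀ = 10.7 − 9.422 = 1.278 mg/L.
t_c = (1/0.03600) ln[(0.410/0.374)(1 − 1.278×0.03600/(0.374×19.13))] = 27.78 × ln(1.089) = 2.374 d.
D_c = (0.374/0.410) × 19.13 × e^(−0.374×2.374) = 0.9122 × 19.13 × 0.4116 = 7.182 mg/L.
Minimum DO = 10.7 − 7.182 = 3.518 mg/L.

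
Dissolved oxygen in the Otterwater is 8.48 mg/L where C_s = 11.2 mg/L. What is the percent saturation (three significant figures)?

75.7 % saturation

% saturation = C/C_s × 100 = 8.48/11.2 × 100 = 75.7 %.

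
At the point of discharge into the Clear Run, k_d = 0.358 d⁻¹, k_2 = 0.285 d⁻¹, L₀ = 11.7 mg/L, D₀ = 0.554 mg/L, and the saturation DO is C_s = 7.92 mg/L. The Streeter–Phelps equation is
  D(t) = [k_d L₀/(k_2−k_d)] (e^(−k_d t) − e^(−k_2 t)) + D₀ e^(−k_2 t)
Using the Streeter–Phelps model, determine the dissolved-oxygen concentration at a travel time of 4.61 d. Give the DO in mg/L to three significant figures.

DO ≈ 3.36 mg/L

k_d L₀/(k_2−k_d) = 0.358×11.7/(0.285−0.358) = 4.189/-0.07300 = -57.38 mg/L.
e^(−k_d t) = e^(−0.358×4.610) = 0.1920; e^(−k_2 t) = e^(−0.285×4.610) = 0.2688.
D = -57.38 × (0.1920 − 0.2688) + 0.554 × 0.2688 = 4.407 + 0.1489 = 4.556 mg/L.
DO = C_s − D = 7.92 − 4.556 = 3.364 mg/L.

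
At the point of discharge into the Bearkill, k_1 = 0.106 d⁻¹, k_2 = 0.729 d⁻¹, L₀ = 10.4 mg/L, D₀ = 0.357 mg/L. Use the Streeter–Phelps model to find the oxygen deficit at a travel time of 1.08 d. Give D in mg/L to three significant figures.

D ≈ 0.935 mg/L

k_1 L₀/(k_2−k_1) = 0.106×10.4/(0.729−0.106) = 1.102/0.6230 = 1.770 mg/L.
e^(−k_1 t) = e^(−0.106×1.080) = 0.8918; e^(−k_2 t) = e^(−0.729×1.080) = 0.4551.
D = 1.770 × (0.8918 − 0.4551) + 0.357 × 0.4551 = 0.7729 + 0.1625 = 0.9353 mg/L.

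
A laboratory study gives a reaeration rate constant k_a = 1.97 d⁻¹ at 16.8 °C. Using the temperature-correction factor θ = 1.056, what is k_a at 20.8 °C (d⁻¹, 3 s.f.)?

k_a(T₂) = k_a(T₁) · θ^(T₂−T₁) = 1.97 × 1.056^(20.8−16.8)
= 1.97 × 1.056^4.00 = 1.97 × 1.244 = 2.450 d⁻¹.

k_a ≈ 2.45 d⁻¹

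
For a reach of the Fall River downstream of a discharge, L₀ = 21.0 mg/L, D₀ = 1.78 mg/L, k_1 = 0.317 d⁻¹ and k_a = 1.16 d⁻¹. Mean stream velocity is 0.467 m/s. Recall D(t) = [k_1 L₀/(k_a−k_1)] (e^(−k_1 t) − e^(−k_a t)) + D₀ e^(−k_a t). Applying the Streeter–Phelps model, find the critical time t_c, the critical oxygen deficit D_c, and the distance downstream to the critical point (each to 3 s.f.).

t_c ≈ 1.24 d; D_c ≈ 3.88 mg/L; x_c ≈ 49.9 km

t_c = [1/(k_a−k_1)] ln[(k_a/k_1)(1 − D₀(k_a−k_1)/(k_1 L₀))]
= [1/(1.16−0.317)] ln[(1.16/0.317)(1 − 1.78×0.8430/(0.317×21.0))]
= (1/0.8430) ln[3.659 × 0.7746] = 1.186 × ln(2.834) = 1.186 × 1.042 = 1.236 d.
D_c = (k_1/k_a) L₀ e^(−k_1 t_c) = (0.317/1.16) × 21.0 × e^(−0.317×1.236) = 0.2733 × 21.0 × 0.6759 = 3.879 mg/L.
x_c = v t_c = 0.467 m/s × 1.236 d × 86400 s/d = 49870 m ≈ 49.9 km.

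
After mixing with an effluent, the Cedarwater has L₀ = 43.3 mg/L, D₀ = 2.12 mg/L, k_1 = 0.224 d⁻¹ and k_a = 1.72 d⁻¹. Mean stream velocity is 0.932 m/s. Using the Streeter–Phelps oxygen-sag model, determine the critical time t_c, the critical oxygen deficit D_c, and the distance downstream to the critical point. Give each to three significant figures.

t_c ≈ 1.10 d; D_c ≈ 4.41 mg/L; x_c ≈ 88.4 km

With k_a/k_1 = 7.679 and 1 − D₀(k_a−k_1)/(k_1 L₀) = 0.6730,
t_c = ln(7.679 × 0.6730) / (1.72 − 0.224) = ln(5.168) / 1.496 = 1.642/1.496 = 1.098 d.
D_c = (k_1/k_a) L₀ e^(−k_1 t_c) = (0.224/1.72) × 43.3 × e^(−0.224×1.098) = 0.1302 × 43.3 × 0.7820 = 4.410 mg/L.
x_c = v t_c = 0.932 m/s × 1.098 d × 86400 s/d = 88410 m ≈ 88.4 km.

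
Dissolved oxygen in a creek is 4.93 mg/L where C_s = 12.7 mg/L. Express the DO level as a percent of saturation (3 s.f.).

% saturation = C/C_s × 100 = 4.93/12.7 × 100 = 38.8 %.

38.8 % saturation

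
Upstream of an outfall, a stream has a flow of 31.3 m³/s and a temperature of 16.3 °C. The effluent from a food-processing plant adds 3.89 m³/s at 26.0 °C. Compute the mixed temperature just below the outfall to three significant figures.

17.4 °C

Flow-weighted mixing: C = (Q_r C_r + Q_w C_w)/(Q_r + Q_w)
= (31.3×16.3 + 3.89×26.0)/(31.3 + 3.89) = 611.3/35.19 = 17.37 °C.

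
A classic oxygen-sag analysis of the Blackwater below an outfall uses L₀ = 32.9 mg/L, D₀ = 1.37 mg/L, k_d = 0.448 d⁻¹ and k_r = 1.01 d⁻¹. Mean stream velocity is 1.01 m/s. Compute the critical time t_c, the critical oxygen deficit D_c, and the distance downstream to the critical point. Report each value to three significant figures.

t_c ≈ 1.35 d; D_c ≈ 7.97 mg/L; x_c ≈ 118 km

t_c = [1/(k_r−k_d)] ln[(k_r/k_d)(1 − D₀(k_r−k_d)/(k_d L₀))]
= [1/(1.01−0.448)] ln[(1.01/0.448)(1 − 1.37×0.5620/(0.448×32.9))]
= (1/0.5620) ln[2.254 × 0.9478] = 1.779 × ln(2.137) = 1.779 × 0.7593 = 1.351 d.
L(t_c) = L₀ e^(−k_d t_c) = 32.9 × 0.5459 = 17.96 mg/L, and at the critical point k_r D_c = k_d L, so D_c = (0.448/1.01) × 17.96 = 7.967 mg/L.
x_c = v t_c = 1.01 m/s × 1.351 d × 86400 s/d = 117900 m ≈ 118 km.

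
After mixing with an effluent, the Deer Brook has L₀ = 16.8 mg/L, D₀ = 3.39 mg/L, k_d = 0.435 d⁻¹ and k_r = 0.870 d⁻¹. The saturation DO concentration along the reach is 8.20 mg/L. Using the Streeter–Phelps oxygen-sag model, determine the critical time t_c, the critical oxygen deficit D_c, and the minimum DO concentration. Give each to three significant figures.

t_c ≈ 1.08 d; D_c ≈ 5.26 mg/L; min DO ≈ 2.94 mg/L

At the critical point dD/dt = 0, so k_d L₀ e^(−k_d t) = k_r D. Substituting D(t) from the Streeter–Phelps equation and solving for t gives
t_c = ln[(k_r/k_d)(1 − D₀(k_r−k_d)/(k_d L₀))] / (k_r−k_d).
Here k_r−k_d = 0.4350 d⁻¹ and 1 − D₀(k_r−k_d)/(k_d L₀) = 1 − 3.39×0.4350/(0.435×16.8) = 0.7982, so
t_c = ln(2.000 × 0.7982) / 0.4350 = 0.4678 / 0.4350 = 1.075 d.
L(t_c) = L₀ e^(−k_d t_c) = 16.8 × 0.6264 = 10.52 mg/L, and at the critical point k_r D_c = k_d L, so D_c = (0.435/0.870) × 10.52 = 5.262 mg/L.
Minimum DO = C_s − D_c = 8.20 − 5.262 = 2.938 mg/L.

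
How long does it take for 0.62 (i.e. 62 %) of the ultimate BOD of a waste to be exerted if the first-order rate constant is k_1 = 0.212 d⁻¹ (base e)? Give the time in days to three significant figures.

t ≈ 4.56 d

y/L₀ = 1 − e^(−k_1 t) = 0.62 ⇒ e^(−k_1 t) = 0.380
t = −ln(0.380) / 0.212 = 0.9676 / 0.212 = 4.564 d.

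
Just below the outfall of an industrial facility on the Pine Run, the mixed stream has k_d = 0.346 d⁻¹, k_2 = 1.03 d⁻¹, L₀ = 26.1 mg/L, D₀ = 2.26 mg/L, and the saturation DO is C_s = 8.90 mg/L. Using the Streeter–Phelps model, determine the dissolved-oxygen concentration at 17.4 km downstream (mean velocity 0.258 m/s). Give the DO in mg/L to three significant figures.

Travel time t = x/v = 17.4 km / (0.258 m/s) = 17400 m / 0.258 m/s = 67440 s = 0.7806 d.
k_d L₀/(k_2−k_d) = 0.346×26.1/(1.03−0.346) = 9.031/0.6840 = 13.20 mg/L.
e^(−k_d t) = e^(−0.346×0.7806) = 0.7633; e^(−k_2 t) = e^(−1.03×0.7806) = 0.4475.
D = 13.20 × (0.7633 − 0.4475) + 2.26 × 0.4475 = 4.169 + 1.011 = 5.181 mg/L.
DO = C_s − D = 8.90 − 5.181 = 3.719 mg/L.

DO ≈ 3.72 mg/L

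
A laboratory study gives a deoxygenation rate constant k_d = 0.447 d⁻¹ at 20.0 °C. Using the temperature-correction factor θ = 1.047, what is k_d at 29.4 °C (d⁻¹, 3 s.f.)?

k_d(T₂) = k_d(T₁) · θ^(T₂−T₁) = 0.447 × 1.047^(29.4−20.0)
= 0.447 × 1.047^9.40 = 0.447 × 1.540 = 0.6883 d⁻¹.

k_d ≈ 0.688 d⁻¹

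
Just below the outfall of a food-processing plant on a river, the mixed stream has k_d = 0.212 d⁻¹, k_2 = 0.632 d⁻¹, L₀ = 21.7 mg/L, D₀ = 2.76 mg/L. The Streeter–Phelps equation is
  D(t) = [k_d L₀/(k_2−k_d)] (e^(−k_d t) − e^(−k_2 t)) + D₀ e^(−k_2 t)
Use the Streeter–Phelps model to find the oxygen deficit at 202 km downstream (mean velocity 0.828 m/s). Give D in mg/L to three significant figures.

D ≈ 4.64 mg/L

Travel time t = x/v = 202 km / (0.828 m/s) = 202000 m / 0.828 m/s = 244000 s = 2.824 d.
k_d L₀/(k_2−k_d) = 0.212×21.7/(0.632−0.212) = 4.600/0.4200 = 10.95 mg/L.
e^(−k_d t) = e^(−0.212×2.824) = 0.5496; e^(−k_2 t) = e^(−0.632×2.824) = 0.1679.
D = 10.95 × (0.5496 − 0.1679) + 2.76 × 0.1679 = 4.181 + 0.4633 = 4.644 mg/L.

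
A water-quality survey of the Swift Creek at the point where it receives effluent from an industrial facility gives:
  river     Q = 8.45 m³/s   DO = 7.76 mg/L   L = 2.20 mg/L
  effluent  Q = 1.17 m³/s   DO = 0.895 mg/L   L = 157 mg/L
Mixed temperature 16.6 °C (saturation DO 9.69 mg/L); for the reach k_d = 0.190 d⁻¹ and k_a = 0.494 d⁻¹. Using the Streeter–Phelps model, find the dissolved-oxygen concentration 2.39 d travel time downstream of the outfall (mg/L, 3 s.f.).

DO ≈ 4.53 mg/L

Mixed DO = (8.45×7.76 + 1.17×0.895)/(8.45+1.17) = 66.62/9.620 = 6.925 mg/L.
Mixed L₀ = (8.45×2.20 + 1.17×157)/(9.620) = 202.3/9.620 = 21.03 mg/L.
Initial deficit D₀ = C_s − DO₀ = 9.69 − 6.925 = 2.765 mg/L.
D(2.39) = [0.190×21.03/(0.494−0.190)](e^(−0.190×2.39) − e^(−0.494×2.39)) + 2.765 e^(−0.494×2.39)
= 13.14 × (0.6350 − 0.3071) + 2.765 × 0.3071 = 5.159 mg/L.
DO = 9.69 − 5.159 = 4.531 mg/L.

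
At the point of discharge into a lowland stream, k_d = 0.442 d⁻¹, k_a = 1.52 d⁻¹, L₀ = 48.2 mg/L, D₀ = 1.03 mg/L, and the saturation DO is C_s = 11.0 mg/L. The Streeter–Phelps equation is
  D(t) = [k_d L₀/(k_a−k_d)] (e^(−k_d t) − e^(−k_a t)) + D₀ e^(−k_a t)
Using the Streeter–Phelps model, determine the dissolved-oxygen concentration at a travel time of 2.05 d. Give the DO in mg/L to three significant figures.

DO ≈ 3.84 mg/L

k_d L₀/(k_a−k_d) = 0.442×48.2/(1.52−0.442) = 21.30/1.078 = 19.76 mg/L.
e^(−k_d t) = e^(−0.442×2.050) = 0.4041; e^(−k_a t) = e^(−1.52×2.050) = 0.04433.
D = 19.76 × (0.4041 − 0.04433) + 1.03 × 0.04433 = 7.110 + 0.04566 = 7.156 mg/L.
DO = C_s − D = 11.0 − 7.156 = 3.844 mg/L.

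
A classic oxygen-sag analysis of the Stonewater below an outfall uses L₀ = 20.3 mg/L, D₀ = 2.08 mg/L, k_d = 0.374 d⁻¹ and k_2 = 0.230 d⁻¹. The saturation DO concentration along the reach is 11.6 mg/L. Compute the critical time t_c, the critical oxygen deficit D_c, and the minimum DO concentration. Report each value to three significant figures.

With k_2/k_d = 0.6150 and 1 − D₀(k_2−k_d)/(k_d L₀) = 1.039,
t_c = ln(0.6150 × 1.039) / (0.230 − 0.374) = ln(0.6392) / -0.1440 = -0.4475/-0.1440 = 3.108 d.
L(t_c) = L₀ e^(−k_d t_c) = 20.3 × 0.3128 = 6.350 mg/L, and at the critical point k_2 D_c = k_d L, so D_c = (0.374/0.230) × 6.350 = 10.33 mg/L.
Minimum DO = C_s − D_c = 11.6 − 10.33 = 1.275 mg/L.

t_c ≈ 3.11 d; D_c ≈ 10.3 mg/L; min DO ≈ 1.27 mg/L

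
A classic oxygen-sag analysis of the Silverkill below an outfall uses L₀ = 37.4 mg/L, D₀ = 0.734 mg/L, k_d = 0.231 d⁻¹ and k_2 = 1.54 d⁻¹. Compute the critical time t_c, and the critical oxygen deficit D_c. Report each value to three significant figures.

At the critical point dD/dt = 0, so k_d L₀ e^(−k_d t) = k_2 D. Substituting D(t) from the Streeter–Phelps equation and solving for t gives
t_c = ln[(k_2/k_d)(1 − D₀(k_2−k_d)/(k_d L₀))] / (k_2−k_d).
Here k_2−k_d = 1.309 d⁻¹ and 1 − D₀(k_2−k_d)/(k_d L₀) = 1 − 0.734×1.309/(0.231×37.4) = 0.8888, so
t_c = ln(6.667 × 0.8888) / 1.309 = 1.779 / 1.309 = 1.359 d.
L(t_c) = L₀ e^(−k_d t_c) = 37.4 × 0.7305 = 27.32 mg/L, and at the critical point k_2 D_c = k_d L, so D_c = (0.231/1.54) × 27.32 = 4.098 mg/L.

t_c ≈ 1.36 d; D_c ≈ 4.10 mg/L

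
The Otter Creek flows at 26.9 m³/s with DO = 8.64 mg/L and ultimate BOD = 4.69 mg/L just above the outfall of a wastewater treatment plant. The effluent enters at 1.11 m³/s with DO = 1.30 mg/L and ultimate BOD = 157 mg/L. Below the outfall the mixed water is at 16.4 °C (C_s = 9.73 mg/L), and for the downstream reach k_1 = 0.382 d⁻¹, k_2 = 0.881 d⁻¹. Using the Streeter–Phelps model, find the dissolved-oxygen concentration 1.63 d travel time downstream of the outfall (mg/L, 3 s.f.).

DO ≈ 6.95 mg/L

Mixed DO = (26.9×8.64 + 1.11×1.30)/(26.9+1.11) = 233.9/28.01 = 8.349 mg/L.
Mixed L₀ = (26.9×4.69 + 1.11×157)/(28.01) = 300.4/28.01 = 10.73 mg/L.
Initial deficit D₀ = C_s − DO₀ = 9.73 − 8.349 = 1.381 mg/L.
D(1.63) = [0.382×10.73/(0.881−0.382)](e^(−0.382×1.63) − e^(−0.881×1.63)) + 1.381 e^(−0.881×1.63)
= 8.211 × (0.5365 − 0.2379) + 1.381 × 0.2379 = 2.781 mg/L.
DO = 9.73 − 2.781 = 6.949 mg/L.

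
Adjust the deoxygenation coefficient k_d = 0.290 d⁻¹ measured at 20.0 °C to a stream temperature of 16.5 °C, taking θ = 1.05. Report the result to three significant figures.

k_d ≈ 0.244 d⁻¹

k_d(T₂) = k_d(T₁) · θ^(T₂−T₁) = 0.290 × 1.05^(16.5−20.0)
= 0.290 × 1.05^-3.50 = 0.290 × 0.8430 = 0.2445 d⁻¹.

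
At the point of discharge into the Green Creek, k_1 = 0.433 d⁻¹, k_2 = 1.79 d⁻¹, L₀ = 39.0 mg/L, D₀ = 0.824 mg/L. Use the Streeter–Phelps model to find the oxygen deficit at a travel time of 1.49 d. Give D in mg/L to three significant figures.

k_1 L₀/(k_2−k_1) = 0.433×39.0/(1.79−0.433) = 16.89/1.357 = 12.44 mg/L.
e^(−k_1 t) = e^(−0.433×1.490) = 0.5246; e^(−k_2 t) = e^(−1.79×1.490) = 0.06945.
D = 12.44 × (0.5246 − 0.06945) + 0.824 × 0.06945 = 5.664 + 0.05723 = 5.721 mg/L.

D ≈ 5.72 mg/L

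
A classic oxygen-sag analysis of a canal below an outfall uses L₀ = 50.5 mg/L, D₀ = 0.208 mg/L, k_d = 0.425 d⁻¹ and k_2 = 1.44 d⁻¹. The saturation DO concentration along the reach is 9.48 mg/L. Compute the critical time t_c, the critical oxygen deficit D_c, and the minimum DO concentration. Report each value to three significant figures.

t_c = [1/(k_2−k_d)] ln[(k_2/k_d)(1 − D₀(k_2−k_d)/(k_d L₀))]
= [1/(1.44−0.425)] ln[(1.44/0.425)(1 − 0.208×1.015/(0.425×50.5))]
= (1/1.015) ln[3.388 × 0.9902] = 0.9852 × ln(3.355) = 0.9852 × 1.210 = 1.193 d.
D_c = (k_d/k_2) L₀ e^(−k_d t_c) = (0.425/1.44) × 50.5 × e^(−0.425×1.193) = 0.2951 × 50.5 × 0.6024 = 8.979 mg/L.
Minimum DO = C_s − D_c = 9.48 − 8.979 = 0.5015 mg/L.

t_c ≈ 1.19 d; D_c ≈ 8.98 mg/L; min DO ≈ 0.501 mg/L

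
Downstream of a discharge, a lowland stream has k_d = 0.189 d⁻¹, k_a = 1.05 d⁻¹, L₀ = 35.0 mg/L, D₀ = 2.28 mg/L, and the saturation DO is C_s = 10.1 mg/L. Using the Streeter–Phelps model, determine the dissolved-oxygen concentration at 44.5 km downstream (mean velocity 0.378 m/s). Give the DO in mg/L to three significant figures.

DO ≈ 5.45 mg/L

Travel time t = x/v = 44.5 km / (0.378 m/s) = 44500 m / 0.378 m/s = 117700 s = 1.363 d.
k_d L₀/(k_a−k_d) = 0.189×35.0/(1.05−0.189) = 6.615/0.8610 = 7.683 mg/L.
e^(−k_d t) = e^(−0.189×1.363) = 0.7730; e^(−k_a t) = e^(−1.05×1.363) = 0.2391.
D = 7.683 × (0.7730 − 0.2391) + 2.28 × 0.2391 = 4.101 + 0.5453 = 4.647 mg/L.
DO = C_s − D = 10.1 − 4.647 = 5.453 mg/L.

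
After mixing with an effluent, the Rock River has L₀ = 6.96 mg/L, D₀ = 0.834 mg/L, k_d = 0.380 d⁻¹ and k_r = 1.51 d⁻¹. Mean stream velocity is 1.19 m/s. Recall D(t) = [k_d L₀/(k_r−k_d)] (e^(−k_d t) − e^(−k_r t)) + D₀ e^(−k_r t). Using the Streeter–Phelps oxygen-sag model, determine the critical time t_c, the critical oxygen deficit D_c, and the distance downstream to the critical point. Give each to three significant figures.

t_c ≈ 0.831 d; D_c ≈ 1.28 mg/L; x_c ≈ 85.4 km

At the critical point dD/dt = 0, so k_d L₀ e^(−k_d t) = k_r D. Substituting D(t) from the Streeter–Phelps equation and solving for t gives
t_c = ln[(k_r/k_d)(1 − D₀(k_r−k_d)/(k_d L₀))] / (k_r−k_d).
Here k_r−k_d = 1.130 d⁻¹ and 1 − D₀(k_r−k_d)/(k_d L₀) = 1 − 0.834×1.130/(0.380×6.96) = 0.6437, so
t_c = ln(3.974 × 0.6437) / 1.130 = 0.9391 / 1.130 = 0.8311 d.
D_c = (k_d/k_r) L₀ e^(−k_d t_c) = (0.380/1.51) × 6.96 × e^(−0.380×0.8311) = 0.2517 × 6.96 × 0.7292 = 1.277 mg/L.
x_c = v t_c = 1.19 m/s × 0.8311 d × 86400 s/d = 85450 m ≈ 85.4 km.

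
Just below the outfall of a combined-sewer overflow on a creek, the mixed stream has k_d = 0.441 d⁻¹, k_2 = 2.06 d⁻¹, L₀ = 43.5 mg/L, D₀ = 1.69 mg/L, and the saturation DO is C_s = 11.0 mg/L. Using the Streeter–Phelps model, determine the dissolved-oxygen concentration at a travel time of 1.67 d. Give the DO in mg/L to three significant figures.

DO ≈ 5.65 mg/L

k_d L₀/(k_2−k_d) = 0.441×43.5/(2.06−0.441) = 19.18/1.619 = 11.85 mg/L.
e^(−k_d t) = e^(−0.441×1.670) = 0.4788; e^(−k_2 t) = e^(−2.06×1.670) = 0.03206.
D = 11.85 × (0.4788 − 0.03206) + 1.69 × 0.03206 = 5.293 + 0.05418 = 5.348 mg/L.
DO = C_s − D = 11.0 − 5.348 = 5.652 mg/L.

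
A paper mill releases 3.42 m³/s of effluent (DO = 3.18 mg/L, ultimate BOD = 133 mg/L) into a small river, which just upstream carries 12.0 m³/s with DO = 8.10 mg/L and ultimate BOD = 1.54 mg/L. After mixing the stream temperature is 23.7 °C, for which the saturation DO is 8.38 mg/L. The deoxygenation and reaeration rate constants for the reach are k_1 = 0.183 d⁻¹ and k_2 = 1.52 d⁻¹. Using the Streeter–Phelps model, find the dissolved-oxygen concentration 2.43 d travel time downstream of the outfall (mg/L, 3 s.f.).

Mixed DO = (12.0×8.10 + 3.42×3.18)/(12.0+3.42) = 108.1/15.42 = 7.009 mg/L.
Mixed L₀ = (12.0×1.54 + 3.42×133)/(15.42) = 473.3/15.42 = 30.70 mg/L.
Initial deficit D₀ = C_s − DO₀ = 8.38 − 7.009 = 1.371 mg/L.
D(2.43) = [0.183×30.70/(1.52−0.183)](e^(−0.183×2.43) − e^(−1.52×2.43)) + 1.371 e^(−1.52×2.43)
= 4.202 × (0.6410 − 0.02488) + 1.371 × 0.02488 = 2.623 mg/L.
DO = 8.38 − 2.623 = 5.757 mg/L.

DO ≈ 5.76 mg/L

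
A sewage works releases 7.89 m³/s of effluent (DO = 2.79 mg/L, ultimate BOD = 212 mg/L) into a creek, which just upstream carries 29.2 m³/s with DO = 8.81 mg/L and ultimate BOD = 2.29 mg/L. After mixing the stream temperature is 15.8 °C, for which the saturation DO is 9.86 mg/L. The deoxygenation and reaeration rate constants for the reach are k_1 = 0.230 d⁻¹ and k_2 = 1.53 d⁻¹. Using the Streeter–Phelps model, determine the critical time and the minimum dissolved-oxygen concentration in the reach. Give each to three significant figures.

t_c ≈ 1.20 d; minimum DO ≈ 4.51 mg/L

Mixed DO = (29.2×8.81 + 7.89×2.79)/(29.2+7.89) = 279.3/37.09 = 7.529 mg/L.
Mixed L₀ = (29.2×2.29 + 7.89×212)/(37.09) = 1740/37.09 = 46.90 mg/L.
Initial deficit D₀ = C_s − DO₀ = 9.86 − 7.529 = 2.331 mg/L.
t_c = (1/1.300) ln[(1.53/0.230)(1 − 2.331×1.300/(0.230×46.90))] = 0.7692 × ln(4.784) = 1.204 d.
D_c = (0.230/1.53) × 46.90 × e^(−0.230×1.204) = 0.1503 × 46.90 × 0.7581 = 5.345 mg/L.
Minimum DO = 9.86 − 5.345 = 4.515 mg/L.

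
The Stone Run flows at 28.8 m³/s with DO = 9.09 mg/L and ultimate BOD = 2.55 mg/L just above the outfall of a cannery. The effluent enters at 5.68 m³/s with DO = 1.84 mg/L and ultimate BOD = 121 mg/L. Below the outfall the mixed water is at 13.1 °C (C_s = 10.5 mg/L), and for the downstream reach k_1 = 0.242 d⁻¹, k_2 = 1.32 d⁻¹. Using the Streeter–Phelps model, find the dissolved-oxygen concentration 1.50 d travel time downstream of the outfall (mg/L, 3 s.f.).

DO ≈ 7.38 mg/L

Mixed DO = (28.8×9.09 + 5.68×1.84)/(28.8+5.68) = 272.2/34.48 = 7.896 mg/L.
Mixed L₀ = (28.8×2.55 + 5.68×121)/(34.48) = 760.7/34.48 = 22.06 mg/L.
Initial deficit D₀ = C_s − DO₀ = 10.5 − 7.896 = 2.604 mg/L.
D(1.50) = [0.242×22.06/(1.32−0.242)](e^(−0.242×1.50) − e^(−1.32×1.50)) + 2.604 e^(−1.32×1.50)
= 4.953 × (0.6956 − 0.1381) + 2.604 × 0.1381 = 3.121 mg/L.
DO = 10.5 − 3.121 = 7.379 mg/L.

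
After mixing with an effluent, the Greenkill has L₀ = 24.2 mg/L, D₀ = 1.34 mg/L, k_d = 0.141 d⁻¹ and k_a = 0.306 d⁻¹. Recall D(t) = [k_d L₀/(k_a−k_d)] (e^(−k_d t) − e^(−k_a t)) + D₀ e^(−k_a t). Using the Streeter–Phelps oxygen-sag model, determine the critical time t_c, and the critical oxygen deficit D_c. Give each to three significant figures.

At the critical point dD/dt = 0, so k_d L₀ e^(−k_d t) = k_a D. Substituting D(t) from the Streeter–Phelps equation and solving for t gives
t_c = ln[(k_a/k_d)(1 − D₀(k_a−k_d)/(k_d L₀))] / (k_a−k_d).
Here k_a−k_d = 0.1650 d⁻¹ and 1 − D₀(k_a−k_d)/(k_d L₀) = 1 − 1.34×0.1650/(0.141×24.2) = 0.9352, so
t_c = ln(2.170 × 0.9352) / 0.1650 = 0.7078 / 0.1650 = 4.290 d.
D_c = (k_d/k_a) L₀ e^(−k_d t_c) = (0.141/0.306) × 24.2 × e^(−0.141×4.290) = 0.4608 × 24.2 × 0.5461 = 6.090 mg/L.

t_c ≈ 4.29 d; D_c ≈ 6.09 mg/L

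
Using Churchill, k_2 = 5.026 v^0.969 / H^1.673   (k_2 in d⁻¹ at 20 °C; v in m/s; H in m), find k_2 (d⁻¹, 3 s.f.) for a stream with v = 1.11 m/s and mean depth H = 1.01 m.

k_2 = 5.026 × 1.11^0.969 / 1.01^1.673 = 5.026 × 1.106 / 1.017 = 5.469 d⁻¹.

k_2 ≈ 5.47 d⁻¹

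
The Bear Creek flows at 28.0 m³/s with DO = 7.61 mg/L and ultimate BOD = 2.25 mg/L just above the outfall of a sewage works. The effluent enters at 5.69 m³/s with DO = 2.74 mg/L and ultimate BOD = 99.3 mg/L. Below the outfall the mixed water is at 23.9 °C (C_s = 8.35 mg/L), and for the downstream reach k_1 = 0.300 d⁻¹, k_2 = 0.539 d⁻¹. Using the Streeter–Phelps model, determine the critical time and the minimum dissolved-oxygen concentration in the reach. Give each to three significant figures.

Mixed DO = (28.0×7.61 + 5.69×2.74)/(28.0+5.69) = 228.7/33.69 = 6.787 mg/L.
Mixed L₀ = (28.0×2.25 + 5.69×99.3)/(33.69) = 628.0/33.69 = 18.64 mg/L.
Initial deficit D₀ = C_s − DO₀ = 8.35 − 6.787 = 1.563 mg/L.
t_c = (1/0.2390) ln[(0.539/0.300)(1 − 1.563×0.2390/(0.300×18.64))] = 4.184 × ln(1.677) = 2.162 d.
D_c = (0.300/0.539) × 18.64 × e^(−0.300×2.162) = 0.5566 × 18.64 × 0.5227 = 5.423 mg/L.
Minimum DO = 8.35 − 5.423 = 2.927 mg/L.

t_c ≈ 2.16 d; minimum DO ≈ 2.93 mg/L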